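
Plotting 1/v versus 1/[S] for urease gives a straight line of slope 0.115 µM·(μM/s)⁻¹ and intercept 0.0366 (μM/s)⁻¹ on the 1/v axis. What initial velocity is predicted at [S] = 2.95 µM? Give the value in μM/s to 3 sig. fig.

13.2 μM/s

The y-intercept is 1/Vmax, so Vmax = 1/0.0366 = 27.3 μM/s.
The slope is Km/Vmax, so Km = 0.115 × 27.3 = 3.14 µM.
Then v = 27.3 × 2.95/(3.14 + 2.95) = 13.2 μM/s.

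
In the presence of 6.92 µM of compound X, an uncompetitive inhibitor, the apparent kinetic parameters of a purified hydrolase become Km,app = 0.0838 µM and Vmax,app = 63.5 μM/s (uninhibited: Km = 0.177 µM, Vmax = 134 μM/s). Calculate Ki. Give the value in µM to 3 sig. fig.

Uncompetitive: Vmax,app = Vmax/α (and Km,app = Km/α) with α = 1 + [I]/Ki.
α = Vmax/Vmax,app = 134/63.5 = 2.110.
Ki = [I]/(α − 1) = 6.92/1.110 = 6.23 µM.

6.23 µM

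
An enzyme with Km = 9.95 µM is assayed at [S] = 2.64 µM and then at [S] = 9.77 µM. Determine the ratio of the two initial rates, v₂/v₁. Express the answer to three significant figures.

2.36

The fractional saturations are [S]/(Km+[S]) = 2.64/12.59 = 0.2097 and 9.77/19.72 = 0.4954.
v₂/v₁ is just their ratio: 0.4954/0.2097 = 2.36.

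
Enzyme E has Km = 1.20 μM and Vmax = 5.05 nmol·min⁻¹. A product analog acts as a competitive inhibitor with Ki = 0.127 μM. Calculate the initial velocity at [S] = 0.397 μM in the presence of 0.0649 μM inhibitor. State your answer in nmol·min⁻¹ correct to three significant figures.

0.907 nmol·min⁻¹

α = 1 + [I]/Ki = 1 + 0.0649/0.127 = 1.511.
For a competitive inhibitor, Vmax is unchanged and the apparent Km becomes α·Km: Km,app = 1.81 μM, Vmax,app = 5.05 nmol·min⁻¹.
v = Vmax,app·[S]/(Km,app + [S]) = 5.05 × 0.397/(1.81 + 0.397) = 0.907 nmol·min⁻¹.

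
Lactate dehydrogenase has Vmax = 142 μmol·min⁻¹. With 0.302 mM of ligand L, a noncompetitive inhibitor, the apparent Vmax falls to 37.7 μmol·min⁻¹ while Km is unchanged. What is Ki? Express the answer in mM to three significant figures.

Noncompetitive: Vmax,app = Vmax/α with α = 1 + [I]/Ki.
α = Vmax/Vmax,app = 142/37.7 = 3.767.
Ki = [I]/(α − 1) = 0.302/2.767 = 0.109 mM.

0.109 mM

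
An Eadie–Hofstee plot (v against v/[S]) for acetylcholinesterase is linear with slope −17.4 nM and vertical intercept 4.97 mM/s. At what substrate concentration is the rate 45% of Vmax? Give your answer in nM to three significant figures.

The Eadie–Hofstee slope gives Km = 17.4 nM (slope = −Km).
v/Vmax = [S]/(Km+[S]) = 0.45 ⇒ [S] = Km·0.45/(1−0.45) = 17.4 × 0.8182 = 14.2 nM.

14.2 nM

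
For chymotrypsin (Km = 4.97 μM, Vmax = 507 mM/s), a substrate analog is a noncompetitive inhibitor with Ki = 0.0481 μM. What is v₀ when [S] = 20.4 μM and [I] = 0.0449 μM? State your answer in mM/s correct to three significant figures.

α = 1 + [I]/Ki = 1 + 0.0449/0.0481 = 1.933.
For a noncompetitive inhibitor, Vmax is reduced to Vmax/α while Km is unchanged: Km,app = 4.97 μM, Vmax,app = 262 mM/s.
v = Vmax,app·[S]/(Km,app + [S]) = 262 × 20.4/(4.97 + 20.4) = 211 mM/s.

211 mM/s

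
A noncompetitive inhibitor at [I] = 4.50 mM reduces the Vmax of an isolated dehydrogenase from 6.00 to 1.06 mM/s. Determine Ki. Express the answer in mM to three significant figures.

0.966 mM

Noncompetitive: Vmax,app = Vmax/α with α = 1 + [I]/Ki.
α = Vmax/Vmax,app = 6.00/1.06 = 5.660.
Since α = 1 + [I]/Ki, [I]/Ki = 5.660 − 1 = 4.660 and Ki = 4.50/4.660 = 0.966 mM.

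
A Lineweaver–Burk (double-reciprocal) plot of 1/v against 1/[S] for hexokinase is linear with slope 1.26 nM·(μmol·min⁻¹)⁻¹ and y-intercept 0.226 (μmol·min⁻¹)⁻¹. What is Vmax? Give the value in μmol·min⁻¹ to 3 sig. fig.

The y-intercept of a Lineweaver–Burk plot equals 1/Vmax, so Vmax = 1/0.226 = 4.42 μmol·min⁻¹.

4.42 μmol·min⁻¹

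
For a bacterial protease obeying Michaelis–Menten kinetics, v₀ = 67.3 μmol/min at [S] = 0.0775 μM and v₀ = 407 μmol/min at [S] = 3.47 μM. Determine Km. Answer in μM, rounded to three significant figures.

0.452 μM

From v = Vmax[S]/(Km+[S]), each point gives Vmax = v(Km+[S])/[S].
Equating: 67.3(Km+0.0775)/0.0775 = 407(Km+3.47)/3.47.
868.4·Km + 67.3 = 117.3·Km + 407, so (868.4 − 117.3)·Km = 407 − 67.3.
Km = 339.7/751.1 = 0.452 μM; then Vmax = 67.3(0.452+0.0775)/0.0775 = 460 μmol/min.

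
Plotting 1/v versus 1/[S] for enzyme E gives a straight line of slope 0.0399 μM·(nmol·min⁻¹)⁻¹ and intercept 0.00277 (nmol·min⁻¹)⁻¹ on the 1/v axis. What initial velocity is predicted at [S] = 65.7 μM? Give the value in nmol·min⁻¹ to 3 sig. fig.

296 nmol·min⁻¹

The y-intercept is 1/Vmax, so Vmax = 1/0.00277 = 361 nmol·min⁻¹.
The slope is Km/Vmax, so Km = 0.0399 × 361 = 14.4 μM.
Then v = 361 × 65.7/(14.4 + 65.7) = 296 nmol·min⁻¹.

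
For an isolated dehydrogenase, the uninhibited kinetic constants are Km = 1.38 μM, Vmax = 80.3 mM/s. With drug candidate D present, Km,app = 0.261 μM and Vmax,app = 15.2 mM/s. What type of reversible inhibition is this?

Both Km and Vmax decrease by the same factor (~5.28-fold) — characteristic of uncompetitive inhibition.

uncompetitive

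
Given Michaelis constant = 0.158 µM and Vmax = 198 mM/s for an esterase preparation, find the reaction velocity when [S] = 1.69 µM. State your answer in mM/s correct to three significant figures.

181 mM/s

v = Vmax·[S]/(Km + [S]) = 198 × 1.69 / (0.158 + 1.69)
  = 334.6 / 1.848 = 181 mM/s.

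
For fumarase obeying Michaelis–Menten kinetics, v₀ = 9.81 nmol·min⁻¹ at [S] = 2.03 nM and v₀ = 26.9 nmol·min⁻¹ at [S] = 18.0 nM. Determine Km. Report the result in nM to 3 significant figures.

5.12 nM

In reciprocal form, 1/v = (Km/Vmax)·(1/[S]) + 1/Vmax. The two points give (1/[S], 1/v) = (0.4926, 0.1019) and (0.05556, 0.03717).
Slope = (0.1019 − 0.03717)/(0.4926 − 0.05556) = 0.1482; intercept = 0.1019 − 0.1482×0.4926 = 0.02894.
Vmax = 1/intercept = 34.6 nmol·min⁻¹; Km = slope × Vmax = 0.1482 × 34.6 = 5.12 nM.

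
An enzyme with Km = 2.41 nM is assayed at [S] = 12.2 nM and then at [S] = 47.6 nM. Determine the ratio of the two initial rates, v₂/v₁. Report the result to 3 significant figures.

1.14

The fractional saturations are [S]/(Km+[S]) = 12.2/14.61 = 0.8350 and 47.6/50.01 = 0.9518.
v₂/v₁ is just their ratio: 0.9518/0.8350 = 1.14.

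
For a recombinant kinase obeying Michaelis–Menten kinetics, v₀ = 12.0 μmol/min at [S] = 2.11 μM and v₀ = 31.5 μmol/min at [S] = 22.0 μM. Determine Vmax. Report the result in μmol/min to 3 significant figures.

38.1 μmol/min

From v = Vmax[S]/(Km+[S]), each point gives Vmax = v(Km+[S])/[S].
Equating: 12.0(Km+2.11)/2.11 = 31.5(Km+22.0)/22.0.
5.687·Km + 12.0 = 1.432·Km + 31.5, so (5.687 − 1.432)·Km = 31.5 − 12.0.
Km = 19.50/4.255 = 4.58 μM; then Vmax = 12.0(4.58+2.11)/2.11 = 38.1 μmol/min.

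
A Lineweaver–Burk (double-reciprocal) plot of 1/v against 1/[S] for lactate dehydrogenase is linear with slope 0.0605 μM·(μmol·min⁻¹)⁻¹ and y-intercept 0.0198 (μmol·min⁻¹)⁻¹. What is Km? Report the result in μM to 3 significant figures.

3.06 μM

y-intercept = 1/Vmax ⇒ Vmax = 50.5 μmol·min⁻¹; slope = Km/Vmax ⇒ Km = slope × Vmax.
Km = 0.0605 × 50.5 = 3.06 μM.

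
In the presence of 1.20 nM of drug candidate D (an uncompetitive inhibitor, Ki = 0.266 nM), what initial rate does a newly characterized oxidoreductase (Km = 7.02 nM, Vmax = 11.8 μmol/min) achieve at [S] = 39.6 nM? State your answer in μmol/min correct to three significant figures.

2.07 μmol/min

With α = 1 + [I]/Ki = 1 + 1.20/0.266 = 5.511, the uncompetitive rate law is v = (Vmax/α)·[S] / (Km/α + [S]).
v = (11.8/5.511)×39.6 / (7.02/5.511 + 39.6) = 84.79/40.87 = 2.07 μmol/min.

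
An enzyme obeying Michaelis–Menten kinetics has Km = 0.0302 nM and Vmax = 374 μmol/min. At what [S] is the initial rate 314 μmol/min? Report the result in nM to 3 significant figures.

0.158 nM

The required fractional saturation is v/Vmax = 314/374 = 0.8396.
Then [S]/(Km+[S]) = 0.8396 ⇒ [S] = 0.0302 × 0.8396/(1 − 0.8396) = 0.158 nM.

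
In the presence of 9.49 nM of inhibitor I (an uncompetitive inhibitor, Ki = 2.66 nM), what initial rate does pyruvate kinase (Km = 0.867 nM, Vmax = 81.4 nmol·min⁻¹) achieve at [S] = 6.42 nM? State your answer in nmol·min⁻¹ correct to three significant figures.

17.3 nmol·min⁻¹

α = 1 + [I]/Ki = 1 + 9.49/2.66 = 4.568.
For an uncompetitive inhibitor, both parameters are divided by α, giving Vmax/α and Km/α: Km,app = 0.190 nM, Vmax,app = 17.8 nmol·min⁻¹.
v = Vmax,app·[S]/(Km,app + [S]) = 17.8 × 6.42/(0.190 + 6.42) = 17.3 nmol·min⁻¹.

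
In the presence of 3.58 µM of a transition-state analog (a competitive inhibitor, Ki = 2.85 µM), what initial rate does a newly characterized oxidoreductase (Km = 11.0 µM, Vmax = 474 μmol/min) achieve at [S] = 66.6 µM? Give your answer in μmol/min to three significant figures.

345 μmol/min

With α = 1 + [I]/Ki = 1 + 3.58/2.85 = 2.256, the competitive rate law is v = Vmax[S] / (αKm + [S]).
v = 474×66.6 / (2.256×11.0 + 66.6) = 31570/91.42 = 345 μmol/min.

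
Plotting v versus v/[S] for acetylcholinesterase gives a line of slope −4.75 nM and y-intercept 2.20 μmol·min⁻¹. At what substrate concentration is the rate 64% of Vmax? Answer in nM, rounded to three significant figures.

8.44 nM

The Eadie–Hofstee slope gives Km = 4.75 nM (slope = −Km).
v/Vmax = [S]/(Km+[S]) = 0.64 ⇒ [S] = Km·0.64/(1−0.64) = 4.75 × 1.778 = 8.44 nM.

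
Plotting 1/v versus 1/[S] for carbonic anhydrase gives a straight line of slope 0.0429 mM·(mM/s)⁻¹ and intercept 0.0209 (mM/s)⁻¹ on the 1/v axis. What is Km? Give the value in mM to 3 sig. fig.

2.05 mM

y-intercept = 1/Vmax ⇒ Vmax = 47.8 mM/s; slope = Km/Vmax ⇒ Km = slope × Vmax.
Km = 0.0429 × 47.8 = 2.05 mM.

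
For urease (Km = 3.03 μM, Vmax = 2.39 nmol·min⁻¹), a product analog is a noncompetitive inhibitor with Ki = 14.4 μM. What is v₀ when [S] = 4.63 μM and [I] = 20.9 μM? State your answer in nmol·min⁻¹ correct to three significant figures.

0.589 nmol·min⁻¹

α = 1 + [I]/Ki = 1 + 20.9/14.4 = 2.451.
For a noncompetitive inhibitor, Vmax is reduced to Vmax/α while Km is unchanged: Km,app = 3.03 μM, Vmax,app = 0.975 nmol·min⁻¹.
v = Vmax,app·[S]/(Km,app + [S]) = 0.975 × 4.63/(3.03 + 4.63) = 0.589 nmol·min⁻¹.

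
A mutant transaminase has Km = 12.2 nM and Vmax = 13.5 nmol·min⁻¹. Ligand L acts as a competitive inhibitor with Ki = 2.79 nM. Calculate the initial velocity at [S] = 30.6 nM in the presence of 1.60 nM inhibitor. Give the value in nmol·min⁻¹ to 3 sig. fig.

8.30 nmol·min⁻¹

α = 1 + [I]/Ki = 1 + 1.60/2.79 = 1.573.
For a competitive inhibitor, Vmax is unchanged and the apparent Km becomes α·Km: Km,app = 19.2 nM, Vmax,app = 13.5 nmol·min⁻¹.
v = Vmax,app·[S]/(Km,app + [S]) = 13.5 × 30.6/(19.2 + 30.6) = 8.30 nmol·min⁻¹.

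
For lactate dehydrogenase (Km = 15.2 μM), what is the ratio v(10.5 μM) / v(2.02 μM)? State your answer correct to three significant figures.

3.48

The fractional saturations are [S]/(Km+[S]) = 2.02/17.22 = 0.1173 and 10.5/25.70 = 0.4086.
v₂/v₁ is just their ratio: 0.4086/0.1173 = 3.48.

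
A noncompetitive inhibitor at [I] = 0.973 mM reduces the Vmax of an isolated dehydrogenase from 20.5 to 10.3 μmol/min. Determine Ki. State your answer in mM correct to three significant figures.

Noncompetitive: Vmax,app = Vmax/α with α = 1 + [I]/Ki.
α = Vmax/Vmax,app = 20.5/10.3 = 1.990.
Ki = [I]/(α − 1) = 0.973/0.9903 = 0.983 mM.

0.983 mM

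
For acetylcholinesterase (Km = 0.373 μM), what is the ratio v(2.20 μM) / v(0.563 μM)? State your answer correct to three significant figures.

1.42

The fractional saturations are [S]/(Km+[S]) = 0.563/0.9360 = 0.6015 and 2.20/2.573 = 0.8550.
v₂/v₁ is just their ratio: 0.8550/0.6015 = 1.42.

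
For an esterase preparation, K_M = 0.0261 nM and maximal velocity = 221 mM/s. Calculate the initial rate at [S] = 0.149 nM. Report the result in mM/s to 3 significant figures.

188 mM/s

v = Vmax·[S]/(Km + [S]) = 221 × 0.149 / (0.0261 + 0.149)
  = 32.93 / 0.1751 = 188 mM/s.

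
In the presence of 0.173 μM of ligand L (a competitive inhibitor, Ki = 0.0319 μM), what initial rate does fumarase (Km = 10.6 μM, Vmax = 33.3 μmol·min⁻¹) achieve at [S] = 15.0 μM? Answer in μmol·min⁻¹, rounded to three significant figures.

6.01 μmol·min⁻¹

α = 1 + [I]/Ki = 1 + 0.173/0.0319 = 6.423.
For a competitive inhibitor, Vmax is unchanged and the apparent Km becomes α·Km: Km,app = 68.1 μM, Vmax,app = 33.3 μmol·min⁻¹.
v = Vmax,app·[S]/(Km,app + [S]) = 33.3 × 15.0/(68.1 + 15.0) = 6.01 μmol·min⁻¹.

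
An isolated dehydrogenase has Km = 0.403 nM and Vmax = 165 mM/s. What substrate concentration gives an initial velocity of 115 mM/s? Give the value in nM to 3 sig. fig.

The required fractional saturation is v/Vmax = 115/165 = 0.6970.
Then [S]/(Km+[S]) = 0.6970 ⇒ [S] = 0.403 × 0.6970/(1 − 0.6970) = 0.927 nM.

0.927 nM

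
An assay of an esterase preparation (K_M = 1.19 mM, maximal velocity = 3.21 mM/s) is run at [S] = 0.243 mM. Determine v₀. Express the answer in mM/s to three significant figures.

0.544 mM/s

v = Vmax·[S]/(Km + [S]) = 3.21 × 0.243 / (1.19 + 0.243)
  = 0.7800 / 1.433 = 0.544 mM/s.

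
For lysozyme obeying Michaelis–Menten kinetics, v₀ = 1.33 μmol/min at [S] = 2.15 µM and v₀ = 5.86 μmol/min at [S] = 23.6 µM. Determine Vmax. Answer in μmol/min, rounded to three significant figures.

In reciprocal form, 1/v = (Km/Vmax)·(1/[S]) + 1/Vmax. The two points give (1/[S], 1/v) = (0.4651, 0.7519) and (0.04237, 0.1706).
Slope = (0.7519 − 0.1706)/(0.4651 − 0.04237) = 1.375; intercept = 0.7519 − 1.375×0.4651 = 0.1124.
Vmax = 1/intercept = 8.90 μmol/min; Km = slope × Vmax = 1.375 × 8.90 = 12.2 µM.

8.90 μmol/min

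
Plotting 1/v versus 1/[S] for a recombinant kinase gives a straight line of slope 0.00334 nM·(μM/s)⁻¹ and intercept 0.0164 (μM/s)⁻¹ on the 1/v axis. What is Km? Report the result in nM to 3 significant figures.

y-intercept = 1/Vmax ⇒ Vmax = 61.0 μM/s; slope = Km/Vmax ⇒ Km = slope × Vmax.
Km = 0.00334 × 61.0 = 0.204 nM.

0.204 nM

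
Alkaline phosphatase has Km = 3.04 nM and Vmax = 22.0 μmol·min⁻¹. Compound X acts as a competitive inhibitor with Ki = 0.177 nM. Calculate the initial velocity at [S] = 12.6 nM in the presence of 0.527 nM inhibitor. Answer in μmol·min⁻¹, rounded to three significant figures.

11.2 μmol·min⁻¹

α = 1 + [I]/Ki = 1 + 0.527/0.177 = 3.977.
For a competitive inhibitor, Vmax is unchanged and the apparent Km becomes α·Km: Km,app = 12.1 nM, Vmax,app = 22.0 μmol·min⁻¹.
v = Vmax,app·[S]/(Km,app + [S]) = 22.0 × 12.6/(12.1 + 12.6) = 11.2 μmol·min⁻¹.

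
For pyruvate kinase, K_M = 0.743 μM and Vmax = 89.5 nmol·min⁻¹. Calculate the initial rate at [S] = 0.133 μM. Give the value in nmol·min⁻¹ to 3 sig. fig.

v = Vmax·[S]/(Km + [S]) = 89.5 × 0.133 / (0.743 + 0.133)
  = 11.90 / 0.8760 = 13.6 nmol·min⁻¹.

13.6 nmol·min⁻¹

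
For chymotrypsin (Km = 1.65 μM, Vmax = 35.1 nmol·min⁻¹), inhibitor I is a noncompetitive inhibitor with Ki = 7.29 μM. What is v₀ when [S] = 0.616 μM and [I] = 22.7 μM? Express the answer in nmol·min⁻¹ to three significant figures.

With α = 1 + [I]/Ki = 1 + 22.7/7.29 = 4.114, the noncompetitive rate law is v = (Vmax/α)·[S] / (Km + [S]).
v = (35.1/4.114)×0.616 / (1.65 + 0.616) = 5.256/2.266 = 2.32 nmol·min⁻¹.

2.32 nmol·min⁻¹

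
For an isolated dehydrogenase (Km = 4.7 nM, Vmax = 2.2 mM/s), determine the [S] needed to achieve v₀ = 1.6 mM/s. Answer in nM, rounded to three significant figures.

12.5 nM

Rearranging v = Vmax[S]/(Km+[S]) gives [S] = Km·v/(Vmax − v).
[S] = 4.7 × 1.6 / (2.2 − 1.6) = 7.520/0.6000 = 12.5 nM.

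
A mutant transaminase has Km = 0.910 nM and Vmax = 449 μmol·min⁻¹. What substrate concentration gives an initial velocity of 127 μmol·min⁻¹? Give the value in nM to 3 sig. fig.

0.359 nM

The required fractional saturation is v/Vmax = 127/449 = 0.2829.
Then [S]/(Km+[S]) = 0.2829 ⇒ [S] = 0.910 × 0.2829/(1 − 0.2829) = 0.359 nM.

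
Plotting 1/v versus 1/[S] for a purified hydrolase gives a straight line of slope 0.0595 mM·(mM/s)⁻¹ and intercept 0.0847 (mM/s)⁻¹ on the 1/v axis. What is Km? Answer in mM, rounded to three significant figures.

y-intercept = 1/Vmax ⇒ Vmax = 11.8 mM/s; slope = Km/Vmax ⇒ Km = slope × Vmax.
Km = 0.0595 × 11.8 = 0.702 mM.

0.702 mM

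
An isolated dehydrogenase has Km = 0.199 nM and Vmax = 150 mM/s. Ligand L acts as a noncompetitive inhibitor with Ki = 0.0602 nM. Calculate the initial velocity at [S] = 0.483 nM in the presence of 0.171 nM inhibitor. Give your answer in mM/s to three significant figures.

α = 1 + [I]/Ki = 1 + 0.171/0.0602 = 3.841.
For a noncompetitive inhibitor, Vmax is reduced to Vmax/α while Km is unchanged: Km,app = 0.199 nM, Vmax,app = 39.1 mM/s.
v = Vmax,app·[S]/(Km,app + [S]) = 39.1 × 0.483/(0.199 + 0.483) = 27.7 mM/s.

27.7 mM/s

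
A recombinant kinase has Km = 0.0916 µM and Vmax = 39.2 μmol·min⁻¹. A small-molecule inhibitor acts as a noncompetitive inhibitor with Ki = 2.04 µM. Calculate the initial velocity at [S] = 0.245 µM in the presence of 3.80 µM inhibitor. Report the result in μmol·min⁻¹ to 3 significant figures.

With α = 1 + [I]/Ki = 1 + 3.80/2.04 = 2.863, the noncompetitive rate law is v = (Vmax/α)·[S] / (Km + [S]).
v = (39.2/2.863)×0.245 / (0.0916 + 0.245) = 3.355/0.3366 = 9.97 μmol·min⁻¹.

9.97 μmol·min⁻¹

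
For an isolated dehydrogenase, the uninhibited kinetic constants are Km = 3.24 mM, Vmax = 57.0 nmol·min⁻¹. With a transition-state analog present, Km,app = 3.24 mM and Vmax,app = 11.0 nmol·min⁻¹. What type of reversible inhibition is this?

noncompetitive

Vmax decreases (57.0 → 11.0 nmol·min⁻¹) while Km is unchanged — pure noncompetitive inhibition.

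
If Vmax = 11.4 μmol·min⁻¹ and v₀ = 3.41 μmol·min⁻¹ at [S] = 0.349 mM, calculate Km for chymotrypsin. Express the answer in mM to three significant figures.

0.818 mM

v/Vmax = 3.41/11.4 = 0.2991 = [S]/(Km+[S]).
So Km + [S] = [S]/0.2991 = 1.167 mM, giving Km = 1.167 − 0.349 = 0.818 mM.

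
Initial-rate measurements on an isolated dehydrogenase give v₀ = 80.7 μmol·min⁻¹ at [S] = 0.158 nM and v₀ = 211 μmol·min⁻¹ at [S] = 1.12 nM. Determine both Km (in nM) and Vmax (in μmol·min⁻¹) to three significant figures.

Km = 0.404 nM; Vmax = 287 μmol·min⁻¹

From v = Vmax[S]/(Km+[S]), each point gives Vmax = v(Km+[S])/[S].
Equating: 80.7(Km+0.158)/0.158 = 211(Km+1.12)/1.12.
510.8·Km + 80.7 = 188.4·Km + 211, so (510.8 − 188.4)·Km = 211 − 80.7.
Km = 130.3/322.4 = 0.404 nM; then Vmax = 80.7(0.404+0.158)/0.158 = 287 μmol·min⁻¹.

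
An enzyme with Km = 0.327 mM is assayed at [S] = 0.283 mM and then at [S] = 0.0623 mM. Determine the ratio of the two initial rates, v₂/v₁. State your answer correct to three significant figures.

0.345

The fractional saturations are [S]/(Km+[S]) = 0.283/0.6100 = 0.4639 and 0.0623/0.3893 = 0.1600.
v₂/v₁ is just their ratio: 0.1600/0.4639 = 0.345.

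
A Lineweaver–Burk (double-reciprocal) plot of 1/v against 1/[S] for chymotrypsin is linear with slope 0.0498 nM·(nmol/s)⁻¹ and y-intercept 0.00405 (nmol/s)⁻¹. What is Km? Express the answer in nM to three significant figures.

12.3 nM

y-intercept = 1/Vmax ⇒ Vmax = 247 nmol/s; slope = Km/Vmax ⇒ Km = slope × Vmax.
Km = 0.0498 × 247 = 12.3 nM.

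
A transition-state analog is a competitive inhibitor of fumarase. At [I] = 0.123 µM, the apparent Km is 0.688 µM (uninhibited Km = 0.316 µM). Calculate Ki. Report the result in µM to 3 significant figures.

0.104 µM

Competitive: Km,app = α·Km with α = 1 + [I]/Ki.
α = Km,app/Km = 0.688/0.316 = 2.177.
Ki = [I]/(α − 1) = 0.123/1.177 = 0.104 µM.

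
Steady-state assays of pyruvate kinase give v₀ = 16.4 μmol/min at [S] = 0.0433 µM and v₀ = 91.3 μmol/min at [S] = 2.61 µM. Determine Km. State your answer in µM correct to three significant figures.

From v = Vmax[S]/(Km+[S]), each point gives Vmax = v(Km+[S])/[S].
Equating: 16.4(Km+0.0433)/0.0433 = 91.3(Km+2.61)/2.61.
378.8·Km + 16.4 = 34.98·Km + 91.3, so (378.8 − 34.98)·Km = 91.3 − 16.4.
Km = 74.90/343.8 = 0.218 µM; then Vmax = 16.4(0.218+0.0433)/0.0433 = 98.9 μmol/min.

0.218 µM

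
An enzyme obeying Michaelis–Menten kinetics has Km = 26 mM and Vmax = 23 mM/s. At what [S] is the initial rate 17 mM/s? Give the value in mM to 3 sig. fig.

Rearranging v = Vmax[S]/(Km+[S]) gives [S] = Km·v/(Vmax − v).
[S] = 26 × 17 / (23 − 17) = 442.0/6.000 = 73.7 mM.

73.7 mM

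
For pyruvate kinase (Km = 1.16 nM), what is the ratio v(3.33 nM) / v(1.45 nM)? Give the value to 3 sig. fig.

1.33

Since Vmax cancels, v₂/v₁ = [S]₂(Km+[S]₁) / [S]₁(Km+[S]₂).
= 3.33×(1.16+1.45) / (1.45×(1.16+3.33)) = 8.691/6.510 = 1.33.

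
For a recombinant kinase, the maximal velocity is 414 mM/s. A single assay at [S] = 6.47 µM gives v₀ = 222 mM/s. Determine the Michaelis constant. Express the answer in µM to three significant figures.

From v = Vmax[S]/(Km+[S]), Km = [S](Vmax − v)/v.
Km = 6.47 × (414 − 222) / 222 = 1242/222 = 5.60 µM.

5.60 µM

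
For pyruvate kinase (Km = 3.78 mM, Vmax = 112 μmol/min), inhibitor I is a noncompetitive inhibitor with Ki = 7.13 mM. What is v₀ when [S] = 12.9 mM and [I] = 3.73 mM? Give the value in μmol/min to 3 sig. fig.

56.9 μmol/min

With α = 1 + [I]/Ki = 1 + 3.73/7.13 = 1.523, the noncompetitive rate law is v = (Vmax/α)·[S] / (Km + [S]).
v = (112/1.523)×12.9 / (3.78 + 12.9) = 948.6/16.68 = 56.9 μmol/min.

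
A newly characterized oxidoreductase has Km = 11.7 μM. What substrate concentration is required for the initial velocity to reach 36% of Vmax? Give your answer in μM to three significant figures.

v/Vmax = [S]/(Km+[S]) = 0.36, so [S] = Km·0.36/(1 − 0.36) = 11.7 × 0.5625.
[S] = 6.58 μM.

6.58 μM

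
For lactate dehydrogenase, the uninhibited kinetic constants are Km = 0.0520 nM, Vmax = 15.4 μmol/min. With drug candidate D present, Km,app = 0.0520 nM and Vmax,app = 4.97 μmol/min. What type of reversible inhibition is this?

noncompetitive

Vmax decreases (15.4 → 4.97 μmol/min) while Km is unchanged — pure noncompetitive inhibition.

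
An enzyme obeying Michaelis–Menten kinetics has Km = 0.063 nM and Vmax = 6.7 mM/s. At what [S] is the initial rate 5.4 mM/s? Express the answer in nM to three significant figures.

0.262 nM

The required fractional saturation is v/Vmax = 5.4/6.7 = 0.8060.
Then [S]/(Km+[S]) = 0.8060 ⇒ [S] = 0.063 × 0.8060/(1 − 0.8060) = 0.262 nM.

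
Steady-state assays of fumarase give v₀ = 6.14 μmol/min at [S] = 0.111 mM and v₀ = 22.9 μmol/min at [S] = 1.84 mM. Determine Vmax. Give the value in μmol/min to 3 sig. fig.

In reciprocal form, 1/v = (Km/Vmax)·(1/[S]) + 1/Vmax. The two points give (1/[S], 1/v) = (9.009, 0.1629) and (0.5435, 0.04367).
Slope = (0.1629 − 0.04367)/(9.009 − 0.5435) = 0.01408; intercept = 0.1629 − 0.01408×9.009 = 0.03602.
Vmax = 1/intercept = 27.8 μmol/min; Km = slope × Vmax = 0.01408 × 27.8 = 0.391 mM.

27.8 μmol/min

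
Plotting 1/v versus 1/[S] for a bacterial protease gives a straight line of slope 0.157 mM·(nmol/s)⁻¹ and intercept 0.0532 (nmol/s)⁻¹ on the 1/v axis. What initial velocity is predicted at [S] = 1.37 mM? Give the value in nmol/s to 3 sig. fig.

5.96 nmol/s

The y-intercept is 1/Vmax, so Vmax = 1/0.0532 = 18.8 nmol/s.
The slope is Km/Vmax, so Km = 0.157 × 18.8 = 2.95 mM.
Then v = 18.8 × 1.37/(2.95 + 1.37) = 5.96 nmol/s.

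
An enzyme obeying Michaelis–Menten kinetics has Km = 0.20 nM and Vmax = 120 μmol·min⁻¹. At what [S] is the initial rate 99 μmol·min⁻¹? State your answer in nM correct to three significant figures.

0.943 nM

Rearranging v = Vmax[S]/(Km+[S]) gives [S] = Km·v/(Vmax − v).
[S] = 0.20 × 99 / (120 − 99) = 19.80/21.00 = 0.943 nM.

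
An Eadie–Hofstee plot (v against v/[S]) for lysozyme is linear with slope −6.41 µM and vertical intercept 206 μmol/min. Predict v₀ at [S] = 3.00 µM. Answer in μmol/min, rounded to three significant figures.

In the Eadie–Hofstee form v = Vmax − Km·(v/[S]), the slope is −Km and the intercept is Vmax, so Km = 6.41 µM and Vmax = 206 μmol/min.
v = 206 × 3.00/(6.41 + 3.00) = 65.7 μmol/min.

65.7 μmol/min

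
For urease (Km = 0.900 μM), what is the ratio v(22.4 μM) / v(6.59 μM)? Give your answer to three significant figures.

Since Vmax cancels, v₂/v₁ = [S]₂(Km+[S]₁) / [S]₁(Km+[S]₂).
= 22.4×(0.900+6.59) / (6.59×(0.900+22.4)) = 167.8/153.5 = 1.09.

1.09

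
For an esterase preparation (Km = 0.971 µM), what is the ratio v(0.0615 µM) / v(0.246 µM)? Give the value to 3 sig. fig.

Since Vmax cancels, v₂/v₁ = [S]₂(Km+[S]₁) / [S]₁(Km+[S]₂).
= 0.0615×(0.971+0.246) / (0.246×(0.971+0.0615)) = 0.07485/0.2540 = 0.295.

0.295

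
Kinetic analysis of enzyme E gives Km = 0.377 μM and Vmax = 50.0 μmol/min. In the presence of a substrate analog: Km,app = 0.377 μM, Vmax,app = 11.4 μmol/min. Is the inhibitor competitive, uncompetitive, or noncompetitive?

Vmax decreases (50.0 → 11.4 μmol/min) while Km is unchanged — pure noncompetitive inhibition.

noncompetitive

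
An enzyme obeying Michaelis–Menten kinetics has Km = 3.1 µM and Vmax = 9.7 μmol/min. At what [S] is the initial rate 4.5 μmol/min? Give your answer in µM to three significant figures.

2.68 µM

The required fractional saturation is v/Vmax = 4.5/9.7 = 0.4639.
Then [S]/(Km+[S]) = 0.4639 ⇒ [S] = 3.1 × 0.4639/(1 − 0.4639) = 2.68 µM.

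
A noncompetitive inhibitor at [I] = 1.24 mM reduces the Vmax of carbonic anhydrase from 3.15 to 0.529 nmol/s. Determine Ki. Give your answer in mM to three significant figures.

Noncompetitive: Vmax,app = Vmax/α with α = 1 + [I]/Ki.
α = Vmax/Vmax,app = 3.15/0.529 = 5.955.
Since α = 1 + [I]/Ki, [I]/Ki = 5.955 − 1 = 4.955 and Ki = 1.24/4.955 = 0.250 mM.

0.250 mM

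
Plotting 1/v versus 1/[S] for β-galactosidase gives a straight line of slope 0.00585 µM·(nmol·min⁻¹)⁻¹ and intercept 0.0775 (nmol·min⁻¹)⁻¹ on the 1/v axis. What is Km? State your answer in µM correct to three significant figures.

0.0755 µM

y-intercept = 1/Vmax ⇒ Vmax = 12.9 nmol·min⁻¹; slope = Km/Vmax ⇒ Km = slope × Vmax.
Km = 0.00585 × 12.9 = 0.0755 µM.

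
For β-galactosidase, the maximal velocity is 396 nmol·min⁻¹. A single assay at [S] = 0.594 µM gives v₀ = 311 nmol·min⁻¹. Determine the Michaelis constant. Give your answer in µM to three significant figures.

0.162 µM

From v = Vmax[S]/(Km+[S]), Km = [S](Vmax − v)/v.
Km = 0.594 × (396 − 311) / 311 = 50.49/311 = 0.162 µM.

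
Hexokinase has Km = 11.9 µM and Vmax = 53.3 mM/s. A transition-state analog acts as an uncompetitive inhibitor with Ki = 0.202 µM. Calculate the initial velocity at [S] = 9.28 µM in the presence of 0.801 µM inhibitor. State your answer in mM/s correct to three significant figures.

8.53 mM/s

α = 1 + [I]/Ki = 1 + 0.801/0.202 = 4.965.
For an uncompetitive inhibitor, both parameters are divided by α, giving Vmax/α and Km/α: Km,app = 2.40 µM, Vmax,app = 10.7 mM/s.
v = Vmax,app·[S]/(Km,app + [S]) = 10.7 × 9.28/(2.40 + 9.28) = 8.53 mM/s.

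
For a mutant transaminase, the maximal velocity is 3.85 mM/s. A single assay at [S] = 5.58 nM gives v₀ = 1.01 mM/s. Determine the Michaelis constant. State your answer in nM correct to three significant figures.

v/Vmax = 1.01/3.85 = 0.2623 = [S]/(Km+[S]).
So Km + [S] = [S]/0.2623 = 21.27 nM, giving Km = 21.27 − 5.58 = 15.7 nM.

15.7 nM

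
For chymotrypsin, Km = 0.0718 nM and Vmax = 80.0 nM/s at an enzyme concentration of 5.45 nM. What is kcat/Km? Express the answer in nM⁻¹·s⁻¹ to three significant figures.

204 nM⁻¹·s⁻¹

kcat = Vmax/[E]total = 80.0/5.45 = 14.7 s⁻¹.
kcat/Km = 14.7/0.0718 = 204 nM⁻¹·s⁻¹.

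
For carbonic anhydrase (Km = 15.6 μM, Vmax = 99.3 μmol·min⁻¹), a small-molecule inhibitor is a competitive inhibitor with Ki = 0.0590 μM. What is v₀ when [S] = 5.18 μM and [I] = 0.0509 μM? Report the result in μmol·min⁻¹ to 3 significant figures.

With α = 1 + [I]/Ki = 1 + 0.0509/0.0590 = 1.863, the competitive rate law is v = Vmax[S] / (αKm + [S]).
v = 99.3×5.18 / (1.863×15.6 + 5.18) = 514.4/34.24 = 15.0 μmol·min⁻¹.

15.0 μmol·min⁻¹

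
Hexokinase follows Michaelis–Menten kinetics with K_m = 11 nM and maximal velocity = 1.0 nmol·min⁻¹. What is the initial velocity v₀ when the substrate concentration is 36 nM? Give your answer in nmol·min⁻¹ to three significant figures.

v = Vmax·[S]/(Km + [S]) = 1.0 × 36 / (11 + 36)
  = 36.00 / 47.00 = 0.766 nmol·min⁻¹.

0.766 nmol·min⁻¹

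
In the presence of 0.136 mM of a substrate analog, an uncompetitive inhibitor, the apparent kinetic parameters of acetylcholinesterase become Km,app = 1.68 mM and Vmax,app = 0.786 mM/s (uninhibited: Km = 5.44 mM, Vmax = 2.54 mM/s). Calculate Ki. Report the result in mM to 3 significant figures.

0.0609 mM

Uncompetitive: Vmax,app = Vmax/α (and Km,app = Km/α) with α = 1 + [I]/Ki.
α = Vmax/Vmax,app = 2.54/0.786 = 3.232.
Since α = 1 + [I]/Ki, [I]/Ki = 3.232 − 1 = 2.232 and Ki = 0.136/2.232 = 0.0609 mM.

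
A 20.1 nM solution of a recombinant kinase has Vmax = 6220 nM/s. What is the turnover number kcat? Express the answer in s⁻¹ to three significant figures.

309 s⁻¹

kcat = Vmax/[E]total = 6220 nM/s / 20.1 nM = 309 s⁻¹.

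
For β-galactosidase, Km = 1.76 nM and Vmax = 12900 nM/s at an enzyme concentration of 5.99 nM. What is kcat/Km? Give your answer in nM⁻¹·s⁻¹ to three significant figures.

kcat = Vmax/[E]total = 12900/5.99 = 2150 s⁻¹.
kcat/Km = 2150/1.76 = 1220 nM⁻¹·s⁻¹.

1220 nM⁻¹·s⁻¹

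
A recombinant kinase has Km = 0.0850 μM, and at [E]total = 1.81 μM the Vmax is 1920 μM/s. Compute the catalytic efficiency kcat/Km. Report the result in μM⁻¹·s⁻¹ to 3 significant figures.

12500 μM⁻¹·s⁻¹

kcat = Vmax/[E]total = 1920/1.81 = 1060 s⁻¹.
kcat/Km = 1060/0.0850 = 12500 μM⁻¹·s⁻¹.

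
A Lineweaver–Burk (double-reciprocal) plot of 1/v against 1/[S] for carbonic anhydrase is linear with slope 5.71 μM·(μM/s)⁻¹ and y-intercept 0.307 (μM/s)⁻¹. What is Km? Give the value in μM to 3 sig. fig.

y-intercept = 1/Vmax ⇒ Vmax = 3.26 μM/s; slope = Km/Vmax ⇒ Km = slope × Vmax.
Km = 5.71 × 3.26 = 18.6 μM.

18.6 μM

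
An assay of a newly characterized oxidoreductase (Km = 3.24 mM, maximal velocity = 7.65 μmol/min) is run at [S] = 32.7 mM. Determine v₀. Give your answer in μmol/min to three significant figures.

[S]/(Km+[S]) = 32.7/35.94 = 0.9098, the fractional saturation.
v = 0.9098 × Vmax = 0.9098 × 7.65 = 6.96 μmol/min.

6.96 μmol/min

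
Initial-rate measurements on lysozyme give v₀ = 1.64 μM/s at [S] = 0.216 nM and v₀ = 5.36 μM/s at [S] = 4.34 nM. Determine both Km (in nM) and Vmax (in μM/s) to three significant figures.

In reciprocal form, 1/v = (Km/Vmax)·(1/[S]) + 1/Vmax. The two points give (1/[S], 1/v) = (4.630, 0.6098) and (0.2304, 0.1866).
Slope = (0.6098 − 0.1866)/(4.630 − 0.2304) = 0.09620; intercept = 0.6098 − 0.09620×4.630 = 0.1644.
Vmax = 1/intercept = 6.08 μM/s; Km = slope × Vmax = 0.09620 × 6.08 = 0.585 nM.

Km = 0.585 nM; Vmax = 6.08 μM/s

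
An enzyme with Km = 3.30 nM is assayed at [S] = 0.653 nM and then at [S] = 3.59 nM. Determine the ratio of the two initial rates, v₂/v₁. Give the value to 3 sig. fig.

The fractional saturations are [S]/(Km+[S]) = 0.653/3.953 = 0.1652 and 3.59/6.890 = 0.5210.
v₂/v₁ is just their ratio: 0.5210/0.1652 = 3.15.

3.15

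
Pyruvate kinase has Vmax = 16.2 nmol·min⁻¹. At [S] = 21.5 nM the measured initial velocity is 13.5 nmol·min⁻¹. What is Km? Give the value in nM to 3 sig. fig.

v/Vmax = 13.5/16.2 = 0.8333 = [S]/(Km+[S]).
So Km + [S] = [S]/0.8333 = 25.80 nM, giving Km = 25.80 − 21.5 = 4.30 nM.

4.30 nM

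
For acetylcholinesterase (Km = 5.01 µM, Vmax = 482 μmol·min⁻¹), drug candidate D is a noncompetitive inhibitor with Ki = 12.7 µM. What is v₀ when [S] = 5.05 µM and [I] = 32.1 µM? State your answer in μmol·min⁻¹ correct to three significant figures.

α = 1 + [I]/Ki = 1 + 32.1/12.7 = 3.528.
For a noncompetitive inhibitor, Vmax is reduced to Vmax/α while Km is unchanged: Km,app = 5.01 µM, Vmax,app = 137 μmol·min⁻¹.
v = Vmax,app·[S]/(Km,app + [S]) = 137 × 5.05/(5.01 + 5.05) = 68.6 μmol·min⁻¹.

68.6 μmol·min⁻¹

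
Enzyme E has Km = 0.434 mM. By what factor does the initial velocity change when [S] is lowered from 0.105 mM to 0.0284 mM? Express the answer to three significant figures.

Since Vmax cancels, v₂/v₁ = [S]₂(Km+[S]₁) / [S]₁(Km+[S]₂).
= 0.0284×(0.434+0.105) / (0.105×(0.434+0.0284)) = 0.01531/0.04855 = 0.315.

0.315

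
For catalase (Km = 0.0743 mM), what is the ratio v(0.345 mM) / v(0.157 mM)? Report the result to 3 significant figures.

The fractional saturations are [S]/(Km+[S]) = 0.157/0.2313 = 0.6788 and 0.345/0.4193 = 0.8228.
v₂/v₁ is just their ratio: 0.8228/0.6788 = 1.21.

1.21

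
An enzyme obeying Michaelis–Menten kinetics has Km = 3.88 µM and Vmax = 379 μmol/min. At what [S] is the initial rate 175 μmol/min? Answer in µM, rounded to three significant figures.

The required fractional saturation is v/Vmax = 175/379 = 0.4617.
Then [S]/(Km+[S]) = 0.4617 ⇒ [S] = 3.88 × 0.4617/(1 − 0.4617) = 3.33 µM.

3.33 µM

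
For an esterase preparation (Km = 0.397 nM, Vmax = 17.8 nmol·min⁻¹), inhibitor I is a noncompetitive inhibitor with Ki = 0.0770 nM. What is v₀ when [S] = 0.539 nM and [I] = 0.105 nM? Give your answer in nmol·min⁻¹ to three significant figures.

4.34 nmol·min⁻¹

With α = 1 + [I]/Ki = 1 + 0.105/0.0770 = 2.364, the noncompetitive rate law is v = (Vmax/α)·[S] / (Km + [S]).
v = (17.8/2.364)×0.539 / (0.397 + 0.539) = 4.059/0.9360 = 4.34 nmol·min⁻¹.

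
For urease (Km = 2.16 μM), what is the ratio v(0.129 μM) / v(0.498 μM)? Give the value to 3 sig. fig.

Since Vmax cancels, v₂/v₁ = [S]₂(Km+[S]₁) / [S]₁(Km+[S]₂).
= 0.129×(2.16+0.498) / (0.498×(2.16+0.129)) = 0.3429/1.140 = 0.301.

0.301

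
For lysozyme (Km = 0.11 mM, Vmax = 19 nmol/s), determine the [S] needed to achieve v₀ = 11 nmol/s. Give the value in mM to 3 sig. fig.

0.151 mM

Rearranging v = Vmax[S]/(Km+[S]) gives [S] = Km·v/(Vmax − v).
[S] = 0.11 × 11 / (19 − 11) = 1.210/8.000 = 0.151 mM.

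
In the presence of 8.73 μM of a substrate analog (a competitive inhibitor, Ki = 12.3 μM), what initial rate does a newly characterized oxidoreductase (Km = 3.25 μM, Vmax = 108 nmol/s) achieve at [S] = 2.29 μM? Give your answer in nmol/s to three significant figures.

With α = 1 + [I]/Ki = 1 + 8.73/12.3 = 1.710, the competitive rate law is v = Vmax[S] / (αKm + [S]).
v = 108×2.29 / (1.710×3.25 + 2.29) = 247.3/7.847 = 31.5 nmol/s.

31.5 nmol/s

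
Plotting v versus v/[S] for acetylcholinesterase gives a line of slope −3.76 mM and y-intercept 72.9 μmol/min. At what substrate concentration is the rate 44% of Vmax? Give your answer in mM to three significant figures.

The Eadie–Hofstee slope gives Km = 3.76 mM (slope = −Km).
v/Vmax = [S]/(Km+[S]) = 0.44 ⇒ [S] = Km·0.44/(1−0.44) = 3.76 × 0.7857 = 2.95 mM.

2.95 mM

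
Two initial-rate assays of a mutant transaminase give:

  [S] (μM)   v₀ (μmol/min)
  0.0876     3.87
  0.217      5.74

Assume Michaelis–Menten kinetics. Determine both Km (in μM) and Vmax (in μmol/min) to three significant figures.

Km = 0.105 μM; Vmax = 8.53 μmol/min

In reciprocal form, 1/v = (Km/Vmax)·(1/[S]) + 1/Vmax. The two points give (1/[S], 1/v) = (11.42, 0.2584) and (4.608, 0.1742).
Slope = (0.2584 − 0.1742)/(11.42 − 4.608) = 0.01237; intercept = 0.2584 − 0.01237×11.42 = 0.1172.
Vmax = 1/intercept = 8.53 μmol/min; Km = slope × Vmax = 0.01237 × 8.53 = 0.105 μM.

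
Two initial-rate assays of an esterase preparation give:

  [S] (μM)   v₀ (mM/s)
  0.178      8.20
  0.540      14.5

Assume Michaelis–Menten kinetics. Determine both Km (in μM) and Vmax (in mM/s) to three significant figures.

Km = 0.328 μM; Vmax = 23.3 mM/s

In reciprocal form, 1/v = (Km/Vmax)·(1/[S]) + 1/Vmax. The two points give (1/[S], 1/v) = (5.618, 0.1220) and (1.852, 0.06897).
Slope = (0.1220 − 0.06897)/(5.618 − 1.852) = 0.01407; intercept = 0.1220 − 0.01407×5.618 = 0.04291.
Vmax = 1/intercept = 23.3 mM/s; Km = slope × Vmax = 0.01407 × 23.3 = 0.328 μM.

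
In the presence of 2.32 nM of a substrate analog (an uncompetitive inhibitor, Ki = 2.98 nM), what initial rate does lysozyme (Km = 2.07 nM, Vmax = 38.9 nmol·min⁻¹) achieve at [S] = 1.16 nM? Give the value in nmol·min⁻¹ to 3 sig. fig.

With α = 1 + [I]/Ki = 1 + 2.32/2.98 = 1.779, the uncompetitive rate law is v = (Vmax/α)·[S] / (Km/α + [S]).
v = (38.9/1.779)×1.16 / (2.07/1.779 + 1.16) = 25.37/2.324 = 10.9 nmol·min⁻¹.

10.9 nmol·min⁻¹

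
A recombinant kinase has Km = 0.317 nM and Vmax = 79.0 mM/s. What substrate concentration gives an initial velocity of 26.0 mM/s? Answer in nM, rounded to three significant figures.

0.156 nM

The required fractional saturation is v/Vmax = 26.0/79.0 = 0.3291.
Then [S]/(Km+[S]) = 0.3291 ⇒ [S] = 0.317 × 0.3291/(1 − 0.3291) = 0.156 nM.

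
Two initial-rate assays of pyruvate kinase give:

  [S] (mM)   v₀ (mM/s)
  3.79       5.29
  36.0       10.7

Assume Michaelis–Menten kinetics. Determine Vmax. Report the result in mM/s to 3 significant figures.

From v = Vmax[S]/(Km+[S]), each point gives Vmax = v(Km+[S])/[S].
Equating: 5.29(Km+3.79)/3.79 = 10.7(Km+36.0)/36.0.
1.396·Km + 5.29 = 0.2972·Km + 10.7, so (1.396 − 0.2972)·Km = 10.7 − 5.29.
Km = 5.410/1.099 = 4.92 mM; then Vmax = 5.29(4.92+3.79)/3.79 = 12.2 mM/s.

12.2 mM/s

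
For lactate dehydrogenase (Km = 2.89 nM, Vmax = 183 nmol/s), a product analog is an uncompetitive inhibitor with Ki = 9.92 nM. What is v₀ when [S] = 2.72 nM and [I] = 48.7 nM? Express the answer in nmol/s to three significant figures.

26.2 nmol/s

With α = 1 + [I]/Ki = 1 + 48.7/9.92 = 5.909, the uncompetitive rate law is v = (Vmax/α)·[S] / (Km/α + [S]).
v = (183/5.909)×2.72 / (2.89/5.909 + 2.72) = 84.23/3.209 = 26.2 nmol/s.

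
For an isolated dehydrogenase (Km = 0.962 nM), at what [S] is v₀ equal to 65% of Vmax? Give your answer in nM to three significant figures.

1.79 nM

v/Vmax = [S]/(Km+[S]) = 0.65, so [S] = Km·0.65/(1 − 0.65) = 0.962 × 1.857.
[S] = 1.79 nM.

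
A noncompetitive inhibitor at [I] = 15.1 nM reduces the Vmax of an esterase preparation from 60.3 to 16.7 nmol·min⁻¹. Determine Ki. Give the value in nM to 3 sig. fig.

Noncompetitive: Vmax,app = Vmax/α with α = 1 + [I]/Ki.
α = Vmax/Vmax,app = 60.3/16.7 = 3.611.
Since α = 1 + [I]/Ki, [I]/Ki = 3.611 − 1 = 2.611 and Ki = 15.1/2.611 = 5.78 nM.

5.78 nM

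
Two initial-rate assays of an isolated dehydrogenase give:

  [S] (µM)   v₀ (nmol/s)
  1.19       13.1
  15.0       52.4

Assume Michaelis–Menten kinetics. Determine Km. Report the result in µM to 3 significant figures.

5.23 µM

In reciprocal form, 1/v = (Km/Vmax)·(1/[S]) + 1/Vmax. The two points give (1/[S], 1/v) = (0.8403, 0.07634) and (0.06667, 0.01908).
Slope = (0.07634 − 0.01908)/(0.8403 − 0.06667) = 0.07400; intercept = 0.07634 − 0.07400×0.8403 = 0.01415.
Vmax = 1/intercept = 70.7 nmol/s; Km = slope × Vmax = 0.07400 × 70.7 = 5.23 µM.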